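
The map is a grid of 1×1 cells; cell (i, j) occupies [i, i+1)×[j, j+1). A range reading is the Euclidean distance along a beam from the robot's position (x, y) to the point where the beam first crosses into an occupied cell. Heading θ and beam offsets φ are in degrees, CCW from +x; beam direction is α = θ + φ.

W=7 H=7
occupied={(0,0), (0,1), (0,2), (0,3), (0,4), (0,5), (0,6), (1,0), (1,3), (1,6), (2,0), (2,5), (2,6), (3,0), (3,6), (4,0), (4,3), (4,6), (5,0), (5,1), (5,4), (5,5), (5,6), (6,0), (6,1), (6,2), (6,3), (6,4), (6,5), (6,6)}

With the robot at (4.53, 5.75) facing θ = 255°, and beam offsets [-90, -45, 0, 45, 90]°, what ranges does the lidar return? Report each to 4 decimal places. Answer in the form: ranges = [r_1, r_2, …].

ranges = [0.9659, 3.5000, 1.8117, 0.9400, 0.4866]

beam 1: φ=-90°, α=165°
  direction (-0.9659, 0.2588); cell (4,5); t to first gridline: x 0.5487, y 0.9659 (then +1.0353 / +3.8637)
    (3,5) via x @ 0.5487
    (3,6) via y @ 0.9659  # hit
  → r_1 = 0.9659
beam 2: φ=-45°, α=210°
  direction (-0.8660, -0.5000); cell (4,5); t to first gridline: x 0.6120, y 1.5000 (then +1.1547 / +2.0000)
    (3,5) via x @ 0.6120
    (3,4) via y @ 1.5000
    (2,4) via x @ 1.7667
    (1,4) via x @ 2.9214
    (1,3) via y @ 3.5000  # hit
  → r_2 = 3.5000
beam 3: φ=0°, α=255°
  direction (-0.2588, -0.9659); cell (4,5); t to first gridline: x 2.0478, y 0.7765 (then +3.8637 / +1.0353)
    (4,4) via y @ 0.7765
    (4,3) via y @ 1.8117  # hit
  → r_3 = 1.8117
beam 4: φ=45°, α=300°
  direction (0.5000, -0.8660); cell (4,5); t to first gridline: x 0.9400, y 0.8660 (then +2.0000 / +1.1547)
    (4,4) via y @ 0.8660
    (5,4) via x @ 0.9400  # hit
  → r_4 = 0.9400
beam 5: φ=90°, α=345°
  direction (0.9659, -0.2588); cell (4,5); t to first gridline: x 0.4866, y 2.8978 (then +1.0353 / +3.8637)
    (5,5) via x @ 0.4866  # hit
  → r_5 = 0.4866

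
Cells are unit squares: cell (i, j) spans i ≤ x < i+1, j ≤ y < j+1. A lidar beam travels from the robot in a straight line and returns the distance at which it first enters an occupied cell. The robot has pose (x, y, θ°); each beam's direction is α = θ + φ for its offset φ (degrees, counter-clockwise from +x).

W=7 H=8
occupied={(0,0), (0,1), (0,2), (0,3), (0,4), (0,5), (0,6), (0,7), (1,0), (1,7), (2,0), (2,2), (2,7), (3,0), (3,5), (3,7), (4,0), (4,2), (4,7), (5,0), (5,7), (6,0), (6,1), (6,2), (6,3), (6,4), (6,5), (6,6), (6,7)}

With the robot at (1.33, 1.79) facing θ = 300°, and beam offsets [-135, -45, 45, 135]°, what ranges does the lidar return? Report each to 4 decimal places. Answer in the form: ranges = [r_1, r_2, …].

ranges = [0.3416, 0.8179, 3.0523, 5.3938]

beam 1: φ=-135°, α=165°
  dir = (cos 165°, sin 165°) = (-0.9659, 0.2588); from cell (1,1)
  next x-line at t=0.3416, next y-line at t=0.8114; Δt_x=1.0353, Δt_y=3.8637
    x: enter (0,1) at t=0.3416 ← occupied
  → r_1 = 0.3416
beam 2: φ=-45°, α=255°
  dir = (cos 255°, sin 255°) = (-0.2588, -0.9659); from cell (1,1)
  next x-line at t=1.2750, next y-line at t=0.8179; Δt_x=3.8637, Δt_y=1.0353
    y: enter (1,0) at t=0.8179 ← occupied
  → r_2 = 0.8179
beam 3: φ=45°, α=345°
  dir = (cos 345°, sin 345°) = (0.9659, -0.2588); from cell (1,1)
  next x-line at t=0.6936, next y-line at t=3.0523; Δt_x=1.0353, Δt_y=3.8637
    x: enter (2,1) at t=0.6936
    x: enter (3,1) at t=1.7289
    x: enter (4,1) at t=2.7642
    y: enter (4,0) at t=3.0523 ← occupied
  → r_3 = 3.0523
beam 4: φ=135°, α=75°
  dir = (cos 75°, sin 75°) = (0.2588, 0.9659); from cell (1,1)
  next x-line at t=2.5887, next y-line at t=0.2174; Δt_x=3.8637, Δt_y=1.0353
    y: enter (1,2) at t=0.2174
    y: enter (1,3) at t=1.2527
    y: enter (1,4) at t=2.2880
    x: enter (2,4) at t=2.5887
    y: enter (2,5) at t=3.3232
    y: enter (2,6) at t=4.3585
    y: enter (2,7) at t=5.3938 ← occupied
  → r_4 = 5.3938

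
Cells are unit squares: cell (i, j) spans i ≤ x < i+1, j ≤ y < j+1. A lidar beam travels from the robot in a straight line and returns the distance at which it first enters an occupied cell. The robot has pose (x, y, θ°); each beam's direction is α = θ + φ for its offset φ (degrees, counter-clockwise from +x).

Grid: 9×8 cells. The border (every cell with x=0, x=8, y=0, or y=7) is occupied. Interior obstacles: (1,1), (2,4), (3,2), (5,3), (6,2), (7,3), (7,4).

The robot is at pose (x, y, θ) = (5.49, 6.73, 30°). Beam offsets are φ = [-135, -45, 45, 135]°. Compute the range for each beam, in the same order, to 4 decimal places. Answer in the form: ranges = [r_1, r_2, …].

beam 1: φ=-135°, α=255°
  dir = (cos 255°, sin 255°) = (-0.2588, -0.9659); from cell (5,6)
  next x-line at t=1.8932, next y-line at t=0.7558; Δt_x=3.8637, Δt_y=1.0353
    y: enter (5,5) at t=0.7558
    y: enter (5,4) at t=1.7910
    x: enter (4,4) at t=1.8932
    y: enter (4,3) at t=2.8263
    y: enter (4,2) at t=3.8616
    y: enter (4,1) at t=4.8969
    x: enter (3,1) at t=5.7569
    y: enter (3,0) at t=5.9321 ← occupied
  → r_1 = 5.9321
beam 2: φ=-45°, α=345°
  dir = (cos 345°, sin 345°) = (0.9659, -0.2588); from cell (5,6)
  next x-line at t=0.5280, next y-line at t=2.8205; Δt_x=1.0353, Δt_y=3.8637
    x: enter (6,6) at t=0.5280
    x: enter (7,6) at t=1.5633
    x: enter (8,6) at t=2.5985 ← occupied
  → r_2 = 2.5985
beam 3: φ=45°, α=75°
  dir = (cos 75°, sin 75°) = (0.2588, 0.9659); from cell (5,6)
  next x-line at t=1.9705, next y-line at t=0.2795; Δt_x=3.8637, Δt_y=1.0353
    y: enter (5,7) at t=0.2795 ← occupied
  → r_3 = 0.2795
beam 4: φ=135°, α=165°
  dir = (cos 165°, sin 165°) = (-0.9659, 0.2588); from cell (5,6)
  next x-line at t=0.5073, next y-line at t=1.0432; Δt_x=1.0353, Δt_y=3.8637
    x: enter (4,6) at t=0.5073
    y: enter (4,7) at t=1.0432 ← occupied
  → r_4 = 1.0432

ranges = [5.9321, 2.5985, 0.2795, 1.0432]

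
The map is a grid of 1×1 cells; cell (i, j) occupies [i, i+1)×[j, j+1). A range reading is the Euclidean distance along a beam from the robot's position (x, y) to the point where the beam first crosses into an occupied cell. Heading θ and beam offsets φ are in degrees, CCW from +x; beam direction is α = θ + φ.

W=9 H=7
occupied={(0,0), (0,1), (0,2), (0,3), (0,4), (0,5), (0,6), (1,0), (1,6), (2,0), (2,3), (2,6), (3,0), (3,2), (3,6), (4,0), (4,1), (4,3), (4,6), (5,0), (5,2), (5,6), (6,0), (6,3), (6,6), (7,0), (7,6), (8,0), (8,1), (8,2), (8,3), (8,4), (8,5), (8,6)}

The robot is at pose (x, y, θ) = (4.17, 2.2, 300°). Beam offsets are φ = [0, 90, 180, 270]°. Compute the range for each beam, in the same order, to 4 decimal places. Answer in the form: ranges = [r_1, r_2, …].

beam 1: φ=0°, α=300°
  d=(0.5000,-0.8660)  start (4,2)  tX=1.6600 tY=0.2309  stride 1/|dx|=2.0000 1/|dy|=1.1547
    cross y-line → (4,1), t=0.2309 (wall)
  → r_1 = 0.2309
beam 2: φ=90°, α=30°
  d=(0.8660,0.5000)  start (4,2)  tX=0.9584 tY=1.6000  stride 1/|dx|=1.1547 1/|dy|=2.0000
    cross x-line → (5,2), t=0.9584 (wall)
  → r_2 = 0.9584
beam 3: φ=180°, α=120°
  d=(-0.5000,0.8660)  start (4,2)  tX=0.3400 tY=0.9238  stride 1/|dx|=2.0000 1/|dy|=1.1547
    cross x-line → (3,2), t=0.3400 (wall)
  → r_3 = 0.3400
beam 4: φ=270°, α=210°
  d=(-0.8660,-0.5000)  start (4,2)  tX=0.1963 tY=0.4000  stride 1/|dx|=1.1547 1/|dy|=2.0000
    cross x-line → (3,2), t=0.1963 (wall)
  → r_4 = 0.1963

ranges = [0.2309, 0.9584, 0.3400, 0.1963]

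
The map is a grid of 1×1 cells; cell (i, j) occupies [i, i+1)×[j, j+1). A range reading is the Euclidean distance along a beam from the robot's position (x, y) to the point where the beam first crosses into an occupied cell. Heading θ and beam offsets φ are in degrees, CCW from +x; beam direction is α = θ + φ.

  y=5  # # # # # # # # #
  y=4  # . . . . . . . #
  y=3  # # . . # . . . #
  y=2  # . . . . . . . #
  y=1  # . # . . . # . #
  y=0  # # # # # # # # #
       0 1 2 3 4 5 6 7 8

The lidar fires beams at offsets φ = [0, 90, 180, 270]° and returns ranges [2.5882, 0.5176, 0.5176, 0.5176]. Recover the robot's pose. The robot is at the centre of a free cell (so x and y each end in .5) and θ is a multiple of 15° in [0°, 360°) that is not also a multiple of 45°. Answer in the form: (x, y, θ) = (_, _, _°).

Enumerate (i+0.5, j+0.5, θ) over the 24 free cells and 16 admissible headings. For each, cast all 4 beams and compare to the given ranges.
  (6.5, 4.5, 15°): beam 1 = 1.5529 ≠ 2.5882 ✗
  (6.5, 2.5, 75°): beam 2 = 1.9319 ≠ 0.5176 ✗
  (7.5, 3.5, 240°): beam 1 = 1.7321 ≠ 2.5882 ✗
  (2.5, 3.5, 120°): beam 1 = 1.7321 ≠ 2.5882 ✗
  (5.5, 4.5, 285°): beam 2 = 1.9319 ≠ 0.5176 ✗
  …
  (1.5, 4.5, 345°): r_1=2.5882, r_2=0.5176, r_3=0.5176, r_4=0.5176 — all match ✓
Unique over the lattice → pose = (1.5, 4.5, 345°).

(x, y, θ) = (1.5, 4.5, 345°)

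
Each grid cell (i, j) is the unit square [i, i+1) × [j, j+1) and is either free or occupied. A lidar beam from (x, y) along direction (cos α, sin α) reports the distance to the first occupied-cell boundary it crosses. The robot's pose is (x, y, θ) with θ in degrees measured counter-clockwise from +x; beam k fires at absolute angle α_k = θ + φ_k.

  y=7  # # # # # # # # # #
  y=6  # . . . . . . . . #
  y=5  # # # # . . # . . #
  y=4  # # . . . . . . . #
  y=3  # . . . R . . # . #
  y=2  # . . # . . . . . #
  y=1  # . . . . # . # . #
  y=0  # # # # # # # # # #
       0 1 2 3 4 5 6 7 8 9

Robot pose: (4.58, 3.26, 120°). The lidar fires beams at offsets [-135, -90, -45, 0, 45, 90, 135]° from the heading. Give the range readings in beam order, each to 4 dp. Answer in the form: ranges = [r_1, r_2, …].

beam 1: φ=-135°, α=345°
  direction (0.9659, -0.2588); cell (4,3); t to first gridline: x 0.4348, y 1.0046 (then +1.0353 / +3.8637)
    (5,3) via x @ 0.4348
    (5,2) via y @ 1.0046
    (6,2) via x @ 1.4701
    (7,2) via x @ 2.5054
    (8,2) via x @ 3.5406
    (9,2) via x @ 4.5759  # hit
  → r_1 = 4.5759
beam 2: φ=-90°, α=30°
  direction (0.8660, 0.5000); cell (4,3); t to first gridline: x 0.4850, y 1.4800 (then +1.1547 / +2.0000)
    (5,3) via x @ 0.4850
    (5,4) via y @ 1.4800
    (6,4) via x @ 1.6397
    (7,4) via x @ 2.7944
    (7,5) via y @ 3.4800
    (8,5) via x @ 3.9491
    (9,5) via x @ 5.1038  # hit
  → r_2 = 5.1038
beam 3: φ=-45°, α=75°
  direction (0.2588, 0.9659); cell (4,3); t to first gridline: x 1.6228, y 0.7661 (then +3.8637 / +1.0353)
    (4,4) via y @ 0.7661
    (5,4) via x @ 1.6228
    (5,5) via y @ 1.8014
    (5,6) via y @ 2.8367
    (5,7) via y @ 3.8719  # hit
  → r_3 = 3.8719
beam 4: φ=0°, α=120°
  direction (-0.5000, 0.8660); cell (4,3); t to first gridline: x 1.1600, y 0.8545 (then +2.0000 / +1.1547)
    (4,4) via y @ 0.8545
    (3,4) via x @ 1.1600
    (3,5) via y @ 2.0092  # hit
  → r_4 = 2.0092
beam 5: φ=45°, α=165°
  direction (-0.9659, 0.2588); cell (4,3); t to first gridline: x 0.6005, y 2.8591 (then +1.0353 / +3.8637)
    (3,3) via x @ 0.6005
    (2,3) via x @ 1.6357
    (1,3) via x @ 2.6710
    (1,4) via y @ 2.8591  # hit
  → r_5 = 2.8591
beam 6: φ=90°, α=210°
  direction (-0.8660, -0.5000); cell (4,3); t to first gridline: x 0.6697, y 0.5200 (then +1.1547 / +2.0000)
    (4,2) via y @ 0.5200
    (3,2) via x @ 0.6697  # hit
  → r_6 = 0.6697
beam 7: φ=135°, α=255°
  direction (-0.2588, -0.9659); cell (4,3); t to first gridline: x 2.2409, y 0.2692 (then +3.8637 / +1.0353)
    (4,2) via y @ 0.2692
    (4,1) via y @ 1.3044
    (3,1) via x @ 2.2409
    (3,0) via y @ 2.3397  # hit
  → r_7 = 2.3397

ranges = [4.5759, 5.1038, 3.8719, 2.0092, 2.8591, 0.6697, 2.3397]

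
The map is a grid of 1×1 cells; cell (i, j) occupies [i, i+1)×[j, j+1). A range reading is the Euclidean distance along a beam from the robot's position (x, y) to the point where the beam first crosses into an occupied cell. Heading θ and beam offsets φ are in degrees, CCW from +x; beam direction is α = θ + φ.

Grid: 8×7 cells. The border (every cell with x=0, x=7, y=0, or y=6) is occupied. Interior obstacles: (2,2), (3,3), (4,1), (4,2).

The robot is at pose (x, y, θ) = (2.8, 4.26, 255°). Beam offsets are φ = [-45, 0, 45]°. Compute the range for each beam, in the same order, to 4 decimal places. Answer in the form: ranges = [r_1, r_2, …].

beam 1: φ=-45°, α=210°
  dir = (cos 210°, sin 210°) = (-0.8660, -0.5000); from cell (2,4)
  next x-line at t=0.9238, next y-line at t=0.5200; Δt_x=1.1547, Δt_y=2.0000
    y: enter (2,3) at t=0.5200
    x: enter (1,3) at t=0.9238
    x: enter (0,3) at t=2.0785 ← occupied
  → r_1 = 2.0785
beam 2: φ=0°, α=255°
  dir = (cos 255°, sin 255°) = (-0.2588, -0.9659); from cell (2,4)
  next x-line at t=3.0910, next y-line at t=0.2692; Δt_x=3.8637, Δt_y=1.0353
    y: enter (2,3) at t=0.2692
    y: enter (2,2) at t=1.3044 ← occupied
  → r_2 = 1.3044
beam 3: φ=45°, α=300°
  dir = (cos 300°, sin 300°) = (0.5000, -0.8660); from cell (2,4)
  next x-line at t=0.4000, next y-line at t=0.3002; Δt_x=2.0000, Δt_y=1.1547
    y: enter (2,3) at t=0.3002
    x: enter (3,3) at t=0.4000 ← occupied
  → r_3 = 0.4000

ranges = [2.0785, 1.3044, 0.4000]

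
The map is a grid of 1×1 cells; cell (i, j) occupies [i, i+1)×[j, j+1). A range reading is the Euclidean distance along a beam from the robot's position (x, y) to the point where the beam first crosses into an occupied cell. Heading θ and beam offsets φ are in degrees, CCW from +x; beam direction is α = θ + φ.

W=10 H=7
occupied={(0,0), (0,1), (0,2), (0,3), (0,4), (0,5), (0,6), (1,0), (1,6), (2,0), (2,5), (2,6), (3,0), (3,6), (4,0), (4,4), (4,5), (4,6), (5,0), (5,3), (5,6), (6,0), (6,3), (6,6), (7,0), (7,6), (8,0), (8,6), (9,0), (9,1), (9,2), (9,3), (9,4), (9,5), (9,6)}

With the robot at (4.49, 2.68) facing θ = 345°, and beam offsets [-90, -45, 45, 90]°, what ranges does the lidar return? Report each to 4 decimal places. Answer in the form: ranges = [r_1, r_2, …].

beam 1: φ=-90°, α=255°
  direction (-0.2588, -0.9659); cell (4,2); t to first gridline: x 1.8932, y 0.7040 (then +3.8637 / +1.0353)
    (4,1) via y @ 0.7040
    (4,0) via y @ 1.7393  # hit
  → r_1 = 1.7393
beam 2: φ=-45°, α=300°
  direction (0.5000, -0.8660); cell (4,2); t to first gridline: x 1.0200, y 0.7852 (then +2.0000 / +1.1547)
    (4,1) via y @ 0.7852
    (5,1) via x @ 1.0200
    (5,0) via y @ 1.9399  # hit
  → r_2 = 1.9399
beam 3: φ=45°, α=30°
  direction (0.8660, 0.5000); cell (4,2); t to first gridline: x 0.5889, y 0.6400 (then +1.1547 / +2.0000)
    (5,2) via x @ 0.5889
    (5,3) via y @ 0.6400  # hit
  → r_3 = 0.6400
beam 4: φ=90°, α=75°
  direction (0.2588, 0.9659); cell (4,2); t to first gridline: x 1.9705, y 0.3313 (then +3.8637 / +1.0353)
    (4,3) via y @ 0.3313
    (4,4) via y @ 1.3666  # hit
  → r_4 = 1.3666

ranges = [1.7393, 1.9399, 0.6400, 1.3666]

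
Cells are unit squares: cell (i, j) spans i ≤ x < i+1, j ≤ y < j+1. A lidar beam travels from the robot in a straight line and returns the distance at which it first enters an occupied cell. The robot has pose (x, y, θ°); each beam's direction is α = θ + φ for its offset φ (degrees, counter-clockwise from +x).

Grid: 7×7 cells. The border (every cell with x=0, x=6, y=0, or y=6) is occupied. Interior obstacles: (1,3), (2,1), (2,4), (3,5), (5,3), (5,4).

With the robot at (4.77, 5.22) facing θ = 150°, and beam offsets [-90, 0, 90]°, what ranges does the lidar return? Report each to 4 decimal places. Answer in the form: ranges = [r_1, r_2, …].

beam 1: φ=-90°, α=60°
  direction (0.5000, 0.8660); cell (4,5); t to first gridline: x 0.4600, y 0.9007 (then +2.0000 / +1.1547)
    (5,5) via x @ 0.4600
    (5,6) via y @ 0.9007  # hit
  → r_1 = 0.9007
beam 2: φ=0°, α=150°
  direction (-0.8660, 0.5000); cell (4,5); t to first gridline: x 0.8891, y 1.5600 (then +1.1547 / +2.0000)
    (3,5) via x @ 0.8891  # hit
  → r_2 = 0.8891
beam 3: φ=90°, α=240°
  direction (-0.5000, -0.8660); cell (4,5); t to first gridline: x 1.5400, y 0.2540 (then +2.0000 / +1.1547)
    (4,4) via y @ 0.2540
    (4,3) via y @ 1.4087
    (3,3) via x @ 1.5400
    (3,2) via y @ 2.5634
    (2,2) via x @ 3.5400
    (2,1) via y @ 3.7181  # hit
  → r_3 = 3.7181

ranges = [0.9007, 0.8891, 3.7181]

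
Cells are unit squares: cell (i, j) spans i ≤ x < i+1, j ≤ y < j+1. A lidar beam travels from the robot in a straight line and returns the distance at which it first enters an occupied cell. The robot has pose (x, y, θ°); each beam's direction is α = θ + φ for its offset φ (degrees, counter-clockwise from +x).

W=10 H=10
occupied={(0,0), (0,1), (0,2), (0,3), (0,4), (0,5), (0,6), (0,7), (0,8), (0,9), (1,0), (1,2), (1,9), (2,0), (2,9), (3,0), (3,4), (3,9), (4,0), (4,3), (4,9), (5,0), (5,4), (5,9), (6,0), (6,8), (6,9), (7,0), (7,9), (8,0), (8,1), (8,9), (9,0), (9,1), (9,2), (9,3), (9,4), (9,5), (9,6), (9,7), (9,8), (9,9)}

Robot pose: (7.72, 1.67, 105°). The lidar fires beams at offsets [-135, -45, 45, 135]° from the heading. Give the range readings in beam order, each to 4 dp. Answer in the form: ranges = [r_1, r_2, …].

ranges = [0.3233, 2.5600, 3.1408, 0.7736]

beam 1: φ=-135°, α=330°
  d=(0.8660,-0.5000)  start (7,1)  tX=0.3233 tY=1.3400  stride 1/|dx|=1.1547 1/|dy|=2.0000
    cross x-line → (8,1), t=0.3233 (wall)
  → r_1 = 0.3233
beam 2: φ=-45°, α=60°
  d=(0.5000,0.8660)  start (7,1)  tX=0.5600 tY=0.3811  stride 1/|dx|=2.0000 1/|dy|=1.1547
    cross y-line → (7,2), t=0.3811
    cross x-line → (8,2), t=0.5600
    cross y-line → (8,3), t=1.5358
    cross x-line → (9,3), t=2.5600 (wall)
  → r_2 = 2.5600
beam 3: φ=45°, α=150°
  d=(-0.8660,0.5000)  start (7,1)  tX=0.8314 tY=0.6600  stride 1/|dx|=1.1547 1/|dy|=2.0000
    cross y-line → (7,2), t=0.6600
    cross x-line → (6,2), t=0.8314
    cross x-line → (5,2), t=1.9861
    cross y-line → (5,3), t=2.6600
    cross x-line → (4,3), t=3.1408 (wall)
  → r_3 = 3.1408
beam 4: φ=135°, α=240°
  d=(-0.5000,-0.8660)  start (7,1)  tX=1.4400 tY=0.7736  stride 1/|dx|=2.0000 1/|dy|=1.1547
    cross y-line → (7,0), t=0.7736 (wall)
  → r_4 = 0.7736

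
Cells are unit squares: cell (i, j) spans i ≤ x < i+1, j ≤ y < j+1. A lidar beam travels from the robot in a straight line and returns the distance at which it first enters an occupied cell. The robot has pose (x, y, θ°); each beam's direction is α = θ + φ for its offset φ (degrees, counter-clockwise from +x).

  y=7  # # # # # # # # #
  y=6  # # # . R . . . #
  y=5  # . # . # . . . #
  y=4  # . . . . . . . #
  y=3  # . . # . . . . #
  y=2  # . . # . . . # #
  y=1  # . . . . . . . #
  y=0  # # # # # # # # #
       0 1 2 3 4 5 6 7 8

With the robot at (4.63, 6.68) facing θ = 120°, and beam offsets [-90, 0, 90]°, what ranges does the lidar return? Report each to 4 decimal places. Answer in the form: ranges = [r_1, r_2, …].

ranges = [0.6400, 0.3695, 1.8822]

beam 1: φ=-90°, α=30°
  dir = (cos 30°, sin 30°) = (0.8660, 0.5000); from cell (4,6)
  next x-line at t=0.4272, next y-line at t=0.6400; Δt_x=1.1547, Δt_y=2.0000
    x: enter (5,6) at t=0.4272
    y: enter (5,7) at t=0.6400 ← occupied
  → r_1 = 0.6400
beam 2: φ=0°, α=120°
  dir = (cos 120°, sin 120°) = (-0.5000, 0.8660); from cell (4,6)
  next x-line at t=1.2600, next y-line at t=0.3695; Δt_x=2.0000, Δt_y=1.1547
    y: enter (4,7) at t=0.3695 ← occupied
  → r_2 = 0.3695
beam 3: φ=90°, α=210°
  dir = (cos 210°, sin 210°) = (-0.8660, -0.5000); from cell (4,6)
  next x-line at t=0.7275, next y-line at t=1.3600; Δt_x=1.1547, Δt_y=2.0000
    x: enter (3,6) at t=0.7275
    y: enter (3,5) at t=1.3600
    x: enter (2,5) at t=1.8822 ← occupied
  → r_3 = 1.8822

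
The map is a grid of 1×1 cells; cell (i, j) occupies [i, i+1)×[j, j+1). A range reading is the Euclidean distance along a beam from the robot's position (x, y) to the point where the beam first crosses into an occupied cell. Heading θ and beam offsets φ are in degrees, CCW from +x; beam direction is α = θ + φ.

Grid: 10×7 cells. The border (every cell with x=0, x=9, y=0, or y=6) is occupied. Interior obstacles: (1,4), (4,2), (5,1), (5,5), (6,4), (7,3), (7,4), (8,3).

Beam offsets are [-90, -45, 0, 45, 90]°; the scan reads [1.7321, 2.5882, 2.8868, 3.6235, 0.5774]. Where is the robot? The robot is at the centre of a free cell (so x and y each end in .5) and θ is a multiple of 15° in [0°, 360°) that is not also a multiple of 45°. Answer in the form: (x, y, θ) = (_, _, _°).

(x, y, θ) = (4.5, 3.5, 150°)

Enumerate (i+0.5, j+0.5, θ) over the 32 free cells and 16 admissible headings. For each, cast all 5 beams and compare to the given ranges.
  (2.5, 5.5, 30°): beam 1 = 3.0000 ≠ 1.7321 ✗
  (6.5, 1.5, 120°): beam 1 = 2.8868 ≠ 1.7321 ✗
  (2.5, 2.5, 300°): beam 2 = 1.5529 ≠ 2.5882 ✗
  (2.5, 5.5, 75°): beam 1 = 3.6235 ≠ 1.7321 ✗
  …
  (4.5, 3.5, 150°): r_1=1.7321, r_2=2.5882, r_3=2.8868, r_4=3.6235, r_5=0.5774 — all match ✓
Unique over the lattice → pose = (4.5, 3.5, 150°).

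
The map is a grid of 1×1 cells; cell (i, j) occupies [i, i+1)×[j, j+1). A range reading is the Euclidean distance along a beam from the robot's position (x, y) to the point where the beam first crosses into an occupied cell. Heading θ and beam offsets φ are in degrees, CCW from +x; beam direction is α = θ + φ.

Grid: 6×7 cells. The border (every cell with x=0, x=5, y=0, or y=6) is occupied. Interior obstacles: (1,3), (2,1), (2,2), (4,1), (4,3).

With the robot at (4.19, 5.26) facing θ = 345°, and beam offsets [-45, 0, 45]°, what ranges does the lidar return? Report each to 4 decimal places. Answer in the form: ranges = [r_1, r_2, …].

ranges = [1.4549, 0.8386, 0.9353]

beam 1: φ=-45°, α=300°
  dir = (cos 300°, sin 300°) = (0.5000, -0.8660); from cell (4,5)
  next x-line at t=1.6200, next y-line at t=0.3002; Δt_x=2.0000, Δt_y=1.1547
    y: enter (4,4) at t=0.3002
    y: enter (4,3) at t=1.4549 ← occupied
  → r_1 = 1.4549
beam 2: φ=0°, α=345°
  dir = (cos 345°, sin 345°) = (0.9659, -0.2588); from cell (4,5)
  next x-line at t=0.8386, next y-line at t=1.0046; Δt_x=1.0353, Δt_y=3.8637
    x: enter (5,5) at t=0.8386 ← occupied
  → r_2 = 0.8386
beam 3: φ=45°, α=30°
  dir = (cos 30°, sin 30°) = (0.8660, 0.5000); from cell (4,5)
  next x-line at t=0.9353, next y-line at t=1.4800; Δt_x=1.1547, Δt_y=2.0000
    x: enter (5,5) at t=0.9353 ← occupied
  → r_3 = 0.9353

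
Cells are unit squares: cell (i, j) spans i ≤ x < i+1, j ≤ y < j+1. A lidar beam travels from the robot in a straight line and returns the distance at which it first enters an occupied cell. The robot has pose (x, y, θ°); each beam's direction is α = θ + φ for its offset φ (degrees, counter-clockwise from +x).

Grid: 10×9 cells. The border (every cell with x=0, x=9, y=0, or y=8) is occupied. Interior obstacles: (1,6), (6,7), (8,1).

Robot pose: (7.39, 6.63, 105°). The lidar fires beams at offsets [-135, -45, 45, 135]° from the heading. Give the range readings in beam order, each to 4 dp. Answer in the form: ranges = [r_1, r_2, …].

ranges = [1.8591, 1.5819, 0.7400, 6.5010]

beam 1: φ=-135°, α=330°
  direction (0.8660, -0.5000); cell (7,6); t to first gridline: x 0.7044, y 1.2600 (then +1.1547 / +2.0000)
    (8,6) via x @ 0.7044
    (8,5) via y @ 1.2600
    (9,5) via x @ 1.8591  # hit
  → r_1 = 1.8591
beam 2: φ=-45°, α=60°
  direction (0.5000, 0.8660); cell (7,6); t to first gridline: x 1.2200, y 0.4272 (then +2.0000 / +1.1547)
    (7,7) via y @ 0.4272
    (8,7) via x @ 1.2200
    (8,8) via y @ 1.5819  # hit
  → r_2 = 1.5819
beam 3: φ=45°, α=150°
  direction (-0.8660, 0.5000); cell (7,6); t to first gridline: x 0.4503, y 0.7400 (then +1.1547 / +2.0000)
    (6,6) via x @ 0.4503
    (6,7) via y @ 0.7400  # hit
  → r_3 = 0.7400
beam 4: φ=135°, α=240°
  direction (-0.5000, -0.8660); cell (7,6); t to first gridline: x 0.7800, y 0.7275 (then +2.0000 / +1.1547)
    (7,5) via y @ 0.7275
    (6,5) via x @ 0.7800
    (6,4) via y @ 1.8822
    (5,4) via x @ 2.7800
    (5,3) via y @ 3.0369
    (5,2) via y @ 4.1916
    (4,2) via x @ 4.7800
    (4,1) via y @ 5.3463
    (4,0) via y @ 6.5010  # hit
  → r_4 = 6.5010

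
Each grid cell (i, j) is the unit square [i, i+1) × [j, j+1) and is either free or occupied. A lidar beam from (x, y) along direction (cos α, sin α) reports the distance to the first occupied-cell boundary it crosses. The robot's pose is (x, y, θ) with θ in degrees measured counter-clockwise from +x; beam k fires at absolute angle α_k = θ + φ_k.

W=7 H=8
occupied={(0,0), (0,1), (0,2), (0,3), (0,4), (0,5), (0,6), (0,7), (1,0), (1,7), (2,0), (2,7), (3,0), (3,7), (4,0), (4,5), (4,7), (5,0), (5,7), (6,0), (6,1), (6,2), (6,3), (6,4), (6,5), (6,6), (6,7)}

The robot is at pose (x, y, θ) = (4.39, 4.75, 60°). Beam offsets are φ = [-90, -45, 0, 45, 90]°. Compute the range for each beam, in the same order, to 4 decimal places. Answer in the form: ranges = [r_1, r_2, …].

ranges = [1.8591, 1.6668, 0.2887, 0.2588, 3.9144]

beam 1: φ=-90°, α=330°
  d=(0.8660,-0.5000)  start (4,4)  tX=0.7044 tY=1.5000  stride 1/|dx|=1.1547 1/|dy|=2.0000
    cross x-line → (5,4), t=0.7044
    cross y-line → (5,3), t=1.5000
    cross x-line → (6,3), t=1.8591 (wall)
  → r_1 = 1.8591
beam 2: φ=-45°, α=15°
  d=(0.9659,0.2588)  start (4,4)  tX=0.6315 tY=0.9659  stride 1/|dx|=1.0353 1/|dy|=3.8637
    cross x-line → (5,4), t=0.6315
    cross y-line → (5,5), t=0.9659
    cross x-line → (6,5), t=1.6668 (wall)
  → r_2 = 1.6668
beam 3: φ=0°, α=60°
  d=(0.5000,0.8660)  start (4,4)  tX=1.2200 tY=0.2887  stride 1/|dx|=2.0000 1/|dy|=1.1547
    cross y-line → (4,5), t=0.2887 (wall)
  → r_3 = 0.2887
beam 4: φ=45°, α=105°
  d=(-0.2588,0.9659)  start (4,4)  tX=1.5068 tY=0.2588  stride 1/|dx|=3.8637 1/|dy|=1.0353
    cross y-line → (4,5), t=0.2588 (wall)
  → r_4 = 0.2588
beam 5: φ=90°, α=150°
  d=(-0.8660,0.5000)  start (4,4)  tX=0.4503 tY=0.5000  stride 1/|dx|=1.1547 1/|dy|=2.0000
    cross x-line → (3,4), t=0.4503
    cross y-line → (3,5), t=0.5000
    cross x-line → (2,5), t=1.6050
    cross y-line → (2,6), t=2.5000
    cross x-line → (1,6), t=2.7597
    cross x-line → (0,6), t=3.9144 (wall)
  → r_5 = 3.9144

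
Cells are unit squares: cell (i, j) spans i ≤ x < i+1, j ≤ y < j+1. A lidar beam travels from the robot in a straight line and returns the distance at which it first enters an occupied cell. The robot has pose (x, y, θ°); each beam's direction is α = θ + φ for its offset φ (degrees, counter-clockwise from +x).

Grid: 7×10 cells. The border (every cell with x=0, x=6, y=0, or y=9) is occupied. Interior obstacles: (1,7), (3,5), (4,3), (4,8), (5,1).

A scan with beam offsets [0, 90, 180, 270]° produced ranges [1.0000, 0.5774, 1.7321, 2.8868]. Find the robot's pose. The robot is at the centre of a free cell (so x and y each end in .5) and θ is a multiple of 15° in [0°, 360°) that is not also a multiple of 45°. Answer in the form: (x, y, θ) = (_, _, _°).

(x, y, θ) = (1.5, 2.5, 120°)

Enumerate (i+0.5, j+0.5, θ) over the 35 free cells and 16 admissible headings. For each, cast all 4 beams and compare to the given ranges.
  (3.5, 8.5, 120°): beam 1 = 0.5774 ≠ 1.0000 ✗
  (5.5, 8.5, 330°): beam 1 = 0.5774 ≠ 1.0000 ✗
  (2.5, 1.5, 120°): beam 1 = 3.0000 ≠ 1.0000 ✗
  …
  (1.5, 2.5, 120°): r_1=1.0000, r_2=0.5774, r_3=1.7321, r_4=2.8868 — all match ✓
No second candidate reproduces the full scan.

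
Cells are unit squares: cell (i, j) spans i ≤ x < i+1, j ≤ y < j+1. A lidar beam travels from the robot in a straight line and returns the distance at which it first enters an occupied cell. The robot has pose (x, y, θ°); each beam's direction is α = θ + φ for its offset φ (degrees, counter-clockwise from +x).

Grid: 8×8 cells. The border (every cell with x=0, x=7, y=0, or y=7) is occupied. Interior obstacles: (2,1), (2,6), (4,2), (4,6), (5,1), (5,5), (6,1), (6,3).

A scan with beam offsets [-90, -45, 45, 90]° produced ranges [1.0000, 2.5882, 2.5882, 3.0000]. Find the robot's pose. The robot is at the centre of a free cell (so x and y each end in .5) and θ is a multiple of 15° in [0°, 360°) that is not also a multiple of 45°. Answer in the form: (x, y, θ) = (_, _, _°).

Candidates: 28 free-cell centres × 16 headings = 448 poses. Raycast each; keep the one whose scan matches to 4 dp.
  (2.5, 3.5, 165°): beam 1 = 3.6235 ≠ 1.0000 ✗
  (1.5, 4.5, 30°): beam 1 = 2.8868 ≠ 1.0000 ✗
  (6.5, 5.5, 30°): beam 2 = 0.5176 ≠ 2.5882 ✗
  (5.5, 6.5, 210°): beam 1 = 0.5774 ≠ 1.0000 ✗
  (3.5, 6.5, 15°): beam 1 = 3.6235 ≠ 1.0000 ✗
  …
  (3.5, 5.5, 240°): r_1=1.0000, r_2=2.5882, r_3=2.5882, r_4=3.0000 — all match ✓
Only this pose fits every beam.

(x, y, θ) = (3.5, 5.5, 240°)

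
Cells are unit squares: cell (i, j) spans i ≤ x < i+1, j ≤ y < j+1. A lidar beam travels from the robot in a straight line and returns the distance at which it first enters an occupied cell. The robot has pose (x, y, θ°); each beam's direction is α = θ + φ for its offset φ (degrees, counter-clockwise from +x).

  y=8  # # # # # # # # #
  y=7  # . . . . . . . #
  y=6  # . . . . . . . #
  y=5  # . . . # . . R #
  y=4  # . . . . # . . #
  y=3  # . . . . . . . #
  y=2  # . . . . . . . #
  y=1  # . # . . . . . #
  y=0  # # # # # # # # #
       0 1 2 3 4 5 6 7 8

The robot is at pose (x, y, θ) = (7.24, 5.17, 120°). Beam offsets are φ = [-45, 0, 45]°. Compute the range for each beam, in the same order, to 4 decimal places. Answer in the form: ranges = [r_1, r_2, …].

beam 1: φ=-45°, α=75°
  direction (0.2588, 0.9659); cell (7,5); t to first gridline: x 2.9364, y 0.8593 (then +3.8637 / +1.0353)
    (7,6) via y @ 0.8593
    (7,7) via y @ 1.8946
    (7,8) via y @ 2.9298  # hit
  → r_1 = 2.9298
beam 2: φ=0°, α=120°
  direction (-0.5000, 0.8660); cell (7,5); t to first gridline: x 0.4800, y 0.9584 (then +2.0000 / +1.1547)
    (6,5) via x @ 0.4800
    (6,6) via y @ 0.9584
    (6,7) via y @ 2.1131
    (5,7) via x @ 2.4800
    (5,8) via y @ 3.2678  # hit
  → r_2 = 3.2678
beam 3: φ=45°, α=165°
  direction (-0.9659, 0.2588); cell (7,5); t to first gridline: x 0.2485, y 3.2069 (then +1.0353 / +3.8637)
    (6,5) via x @ 0.2485
    (5,5) via x @ 1.2837
    (4,5) via x @ 2.3190  # hit
  → r_3 = 2.3190

ranges = [2.9298, 3.2678, 2.3190]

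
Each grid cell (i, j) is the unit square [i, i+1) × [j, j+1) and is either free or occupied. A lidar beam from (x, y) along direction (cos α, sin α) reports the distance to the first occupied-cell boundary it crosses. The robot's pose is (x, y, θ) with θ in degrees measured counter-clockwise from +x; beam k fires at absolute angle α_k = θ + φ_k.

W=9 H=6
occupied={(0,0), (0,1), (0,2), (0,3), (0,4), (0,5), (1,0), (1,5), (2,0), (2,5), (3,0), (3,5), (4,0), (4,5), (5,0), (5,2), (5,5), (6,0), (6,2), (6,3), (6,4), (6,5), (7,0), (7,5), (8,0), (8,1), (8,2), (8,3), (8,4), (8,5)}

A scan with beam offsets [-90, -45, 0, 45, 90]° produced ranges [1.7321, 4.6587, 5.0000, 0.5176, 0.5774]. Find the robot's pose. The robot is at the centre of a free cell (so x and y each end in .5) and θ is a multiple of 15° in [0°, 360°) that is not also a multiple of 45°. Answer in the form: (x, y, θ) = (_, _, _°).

Candidates: 24 free-cell centres × 16 headings = 384 poses. Raycast each; keep the one whose scan matches to 4 dp.
  (1.5, 4.5, 345°): beam 1 = 1.9319 ≠ 1.7321 ✗
  (7.5, 2.5, 75°): beam 1 = 0.5176 ≠ 1.7321 ✗
  (7.5, 1.5, 285°): beam 1 = 1.9319 ≠ 1.7321 ✗
  (2.5, 2.5, 120°): beam 1 = 4.0415 ≠ 1.7321 ✗
  (6.5, 1.5, 195°): beam 1 = 0.5176 ≠ 1.7321 ✗
  …
  (5.5, 3.5, 210°): r_1=1.7321, r_2=4.6587, r_3=5.0000, r_4=0.5176, r_5=0.5774 — all match ✓
Unique over the lattice → pose = (5.5, 3.5, 210°).

(x, y, θ) = (5.5, 3.5, 210°)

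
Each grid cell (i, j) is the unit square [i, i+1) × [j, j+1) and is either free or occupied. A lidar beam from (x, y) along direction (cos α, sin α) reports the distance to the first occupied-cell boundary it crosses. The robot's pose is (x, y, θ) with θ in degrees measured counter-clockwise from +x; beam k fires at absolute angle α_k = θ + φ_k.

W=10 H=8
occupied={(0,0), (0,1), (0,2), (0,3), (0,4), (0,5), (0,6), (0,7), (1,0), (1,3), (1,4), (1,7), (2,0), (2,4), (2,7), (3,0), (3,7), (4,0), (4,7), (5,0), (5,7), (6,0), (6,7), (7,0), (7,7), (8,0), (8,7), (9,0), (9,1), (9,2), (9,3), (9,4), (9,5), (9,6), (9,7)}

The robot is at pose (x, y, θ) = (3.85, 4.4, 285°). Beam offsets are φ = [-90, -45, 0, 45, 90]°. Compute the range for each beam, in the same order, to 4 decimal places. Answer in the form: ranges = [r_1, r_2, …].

beam 1: φ=-90°, α=195°
  cosα=-0.9659 sinα=-0.2588 | (3,4) | tMaxX 0.8800 tMaxY 1.5455 | tΔX 1.0353 tΔY 3.8637
    t=0.8800 [x] (2,4) — stop
  → r_1 = 0.8800
beam 2: φ=-45°, α=240°
  cosα=-0.5000 sinα=-0.8660 | (3,4) | tMaxX 1.7000 tMaxY 0.4619 | tΔX 2.0000 tΔY 1.1547
    t=0.4619 [y] (3,3)
    t=1.6166 [y] (3,2)
    t=1.7000 [x] (2,2)
    t=2.7713 [y] (2,1)
    t=3.7000 [x] (1,1)
    t=3.9260 [y] (1,0) — stop
  → r_2 = 3.9260
beam 3: φ=0°, α=285°
  cosα=0.2588 sinα=-0.9659 | (3,4) | tMaxX 0.5796 tMaxY 0.4141 | tΔX 3.8637 tΔY 1.0353
    t=0.4141 [y] (3,3)
    t=0.5796 [x] (4,3)
    t=1.4494 [y] (4,2)
    t=2.4847 [y] (4,1)
    t=3.5199 [y] (4,0) — stop
  → r_3 = 3.5199
beam 4: φ=45°, α=330°
  cosα=0.8660 sinα=-0.5000 | (3,4) | tMaxX 0.1732 tMaxY 0.8000 | tΔX 1.1547 tΔY 2.0000
    t=0.1732 [x] (4,4)
    t=0.8000 [y] (4,3)
    t=1.3279 [x] (5,3)
    t=2.4826 [x] (6,3)
    t=2.8000 [y] (6,2)
    t=3.6373 [x] (7,2)
    t=4.7920 [x] (8,2)
    t=4.8000 [y] (8,1)
    t=5.9467 [x] (9,1) — stop
  → r_4 = 5.9467
beam 5: φ=90°, α=15°
  cosα=0.9659 sinα=0.2588 | (3,4) | tMaxX 0.1553 tMaxY 2.3182 | tΔX 1.0353 tΔY 3.8637
    t=0.1553 [x] (4,4)
    t=1.1906 [x] (5,4)
    t=2.2258 [x] (6,4)
    t=2.3182 [y] (6,5)
    t=3.2611 [x] (7,5)
    t=4.2964 [x] (8,5)
    t=5.3317 [x] (9,5) — stop
  → r_5 = 5.3317

ranges = [0.8800, 3.9260, 3.5199, 5.9467, 5.3317]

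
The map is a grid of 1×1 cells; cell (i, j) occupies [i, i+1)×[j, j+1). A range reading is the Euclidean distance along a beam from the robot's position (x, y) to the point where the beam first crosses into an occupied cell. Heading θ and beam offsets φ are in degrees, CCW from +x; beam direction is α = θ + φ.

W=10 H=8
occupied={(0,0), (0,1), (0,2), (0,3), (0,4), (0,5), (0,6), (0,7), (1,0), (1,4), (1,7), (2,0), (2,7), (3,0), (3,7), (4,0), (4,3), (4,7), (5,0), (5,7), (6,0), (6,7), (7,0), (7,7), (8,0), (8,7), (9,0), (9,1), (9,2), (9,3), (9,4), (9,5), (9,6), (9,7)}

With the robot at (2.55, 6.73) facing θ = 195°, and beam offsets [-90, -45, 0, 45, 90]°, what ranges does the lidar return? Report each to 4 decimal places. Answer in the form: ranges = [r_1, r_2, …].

beam 1: φ=-90°, α=105°
  cosα=-0.2588 sinα=0.9659 | (2,6) | tMaxX 2.1250 tMaxY 0.2795 | tΔX 3.8637 tΔY 1.0353
    t=0.2795 [y] (2,7) — stop
  → r_1 = 0.2795
beam 2: φ=-45°, α=150°
  cosα=-0.8660 sinα=0.5000 | (2,6) | tMaxX 0.6351 tMaxY 0.5400 | tΔX 1.1547 tΔY 2.0000
    t=0.5400 [y] (2,7) — stop
  → r_2 = 0.5400
beam 3: φ=0°, α=195°
  cosα=-0.9659 sinα=-0.2588 | (2,6) | tMaxX 0.5694 tMaxY 2.8205 | tΔX 1.0353 tΔY 3.8637
    t=0.5694 [x] (1,6)
    t=1.6047 [x] (0,6) — stop
  → r_3 = 1.6047
beam 4: φ=45°, α=240°
  cosα=-0.5000 sinα=-0.8660 | (2,6) | tMaxX 1.1000 tMaxY 0.8429 | tΔX 2.0000 tΔY 1.1547
    t=0.8429 [y] (2,5)
    t=1.1000 [x] (1,5)
    t=1.9976 [y] (1,4) — stop
  → r_4 = 1.9976
beam 5: φ=90°, α=285°
  cosα=0.2588 sinα=-0.9659 | (2,6) | tMaxX 1.7387 tMaxY 0.7558 | tΔX 3.8637 tΔY 1.0353
    t=0.7558 [y] (2,5)
    t=1.7387 [x] (3,5)
    t=1.7910 [y] (3,4)
    t=2.8263 [y] (3,3)
    t=3.8616 [y] (3,2)
    t=4.8969 [y] (3,1)
    t=5.6024 [x] (4,1)
    t=5.9321 [y] (4,0) — stop
  → r_5 = 5.9321

ranges = [0.2795, 0.5400, 1.6047, 1.9976, 5.9321]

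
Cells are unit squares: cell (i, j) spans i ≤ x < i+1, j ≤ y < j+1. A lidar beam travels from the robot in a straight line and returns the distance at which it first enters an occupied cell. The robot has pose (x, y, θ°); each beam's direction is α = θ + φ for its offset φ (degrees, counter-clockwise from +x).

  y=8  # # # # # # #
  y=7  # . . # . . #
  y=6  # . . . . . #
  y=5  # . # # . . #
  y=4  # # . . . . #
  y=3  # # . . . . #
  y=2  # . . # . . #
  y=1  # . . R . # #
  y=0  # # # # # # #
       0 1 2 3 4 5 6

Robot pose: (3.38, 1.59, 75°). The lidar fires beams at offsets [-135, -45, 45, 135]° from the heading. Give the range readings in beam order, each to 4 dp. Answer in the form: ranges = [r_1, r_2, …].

ranges = [0.6813, 3.0253, 0.4734, 1.1800]

beam 1: φ=-135°, α=300°
  dir = (cos 300°, sin 300°) = (0.5000, -0.8660); from cell (3,1)
  next x-line at t=1.2400, next y-line at t=0.6813; Δt_x=2.0000, Δt_y=1.1547
    y: enter (3,0) at t=0.6813 ← occupied
  → r_1 = 0.6813
beam 2: φ=-45°, α=30°
  dir = (cos 30°, sin 30°) = (0.8660, 0.5000); from cell (3,1)
  next x-line at t=0.7159, next y-line at t=0.8200; Δt_x=1.1547, Δt_y=2.0000
    x: enter (4,1) at t=0.7159
    y: enter (4,2) at t=0.8200
    x: enter (5,2) at t=1.8706
    y: enter (5,3) at t=2.8200
    x: enter (6,3) at t=3.0253 ← occupied
  → r_2 = 3.0253
beam 3: φ=45°, α=120°
  dir = (cos 120°, sin 120°) = (-0.5000, 0.8660); from cell (3,1)
  next x-line at t=0.7600, next y-line at t=0.4734; Δt_x=2.0000, Δt_y=1.1547
    y: enter (3,2) at t=0.4734 ← occupied
  → r_3 = 0.4734
beam 4: φ=135°, α=210°
  dir = (cos 210°, sin 210°) = (-0.8660, -0.5000); from cell (3,1)
  next x-line at t=0.4388, next y-line at t=1.1800; Δt_x=1.1547, Δt_y=2.0000
    x: enter (2,1) at t=0.4388
    y: enter (2,0) at t=1.1800 ← occupied
  → r_4 = 1.1800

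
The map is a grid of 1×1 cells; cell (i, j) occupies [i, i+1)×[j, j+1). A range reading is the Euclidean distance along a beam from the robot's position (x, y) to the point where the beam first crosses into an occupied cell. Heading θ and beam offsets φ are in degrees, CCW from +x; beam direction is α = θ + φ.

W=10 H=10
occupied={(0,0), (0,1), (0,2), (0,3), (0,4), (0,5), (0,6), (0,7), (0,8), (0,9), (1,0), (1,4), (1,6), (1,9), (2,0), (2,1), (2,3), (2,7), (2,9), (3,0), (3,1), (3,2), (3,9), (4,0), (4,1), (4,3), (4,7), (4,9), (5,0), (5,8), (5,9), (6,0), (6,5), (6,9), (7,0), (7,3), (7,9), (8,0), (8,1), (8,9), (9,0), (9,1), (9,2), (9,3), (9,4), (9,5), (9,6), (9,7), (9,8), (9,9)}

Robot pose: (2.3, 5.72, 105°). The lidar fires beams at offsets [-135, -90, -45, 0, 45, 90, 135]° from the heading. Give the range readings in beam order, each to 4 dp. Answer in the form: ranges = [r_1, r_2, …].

ranges = [5.4271, 6.9364, 3.7874, 1.1591, 0.5600, 1.3459, 0.8314]

beam 1: φ=-135°, α=330°
  cosα=0.8660 sinα=-0.5000 | (2,5) | tMaxX 0.8083 tMaxY 1.4400 | tΔX 1.1547 tΔY 2.0000
    t=0.8083 [x] (3,5)
    t=1.4400 [y] (3,4)
    t=1.9630 [x] (4,4)
    t=3.1177 [x] (5,4)
    t=3.4400 [y] (5,3)
    t=4.2724 [x] (6,3)
    t=5.4271 [x] (7,3) — stop
  → r_1 = 5.4271
beam 2: φ=-90°, α=15°
  cosα=0.9659 sinα=0.2588 | (2,5) | tMaxX 0.7247 tMaxY 1.0818 | tΔX 1.0353 tΔY 3.8637
    t=0.7247 [x] (3,5)
    t=1.0818 [y] (3,6)
    t=1.7600 [x] (4,6)
    t=2.7952 [x] (5,6)
    t=3.8305 [x] (6,6)
    t=4.8658 [x] (7,6)
    t=4.9455 [y] (7,7)
    t=5.9011 [x] (8,7)
    t=6.9364 [x] (9,7) — stop
  → r_2 = 6.9364
beam 3: φ=-45°, α=60°
  cosα=0.5000 sinα=0.8660 | (2,5) | tMaxX 1.4000 tMaxY 0.3233 | tΔX 2.0000 tΔY 1.1547
    t=0.3233 [y] (2,6)
    t=1.4000 [x] (3,6)
    t=1.4780 [y] (3,7)
    t=2.6327 [y] (3,8)
    t=3.4000 [x] (4,8)
    t=3.7874 [y] (4,9) — stop
  → r_3 = 3.7874
beam 4: φ=0°, α=105°
  cosα=-0.2588 sinα=0.9659 | (2,5) | tMaxX 1.1591 tMaxY 0.2899 | tΔX 3.8637 tΔY 1.0353
    t=0.2899 [y] (2,6)
    t=1.1591 [x] (1,6) — stop
  → r_4 = 1.1591
beam 5: φ=45°, α=150°
  cosα=-0.8660 sinα=0.5000 | (2,5) | tMaxX 0.3464 tMaxY 0.5600 | tΔX 1.1547 tΔY 2.0000
    t=0.3464 [x] (1,5)
    t=0.5600 [y] (1,6) — stop
  → r_5 = 0.5600
beam 6: φ=90°, α=195°
  cosα=-0.9659 sinα=-0.2588 | (2,5) | tMaxX 0.3106 tMaxY 2.7819 | tΔX 1.0353 tΔY 3.8637
    t=0.3106 [x] (1,5)
    t=1.3459 [x] (0,5) — stop
  → r_6 = 1.3459
beam 7: φ=135°, α=240°
  cosα=-0.5000 sinα=-0.8660 | (2,5) | tMaxX 0.6000 tMaxY 0.8314 | tΔX 2.0000 tΔY 1.1547
    t=0.6000 [x] (1,5)
    t=0.8314 [y] (1,4) — stop
  → r_7 = 0.8314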